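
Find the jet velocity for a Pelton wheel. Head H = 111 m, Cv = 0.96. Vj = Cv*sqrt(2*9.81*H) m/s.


Vj = 0.96 * sqrt(2*9.81*111) = 44.8004 m/s


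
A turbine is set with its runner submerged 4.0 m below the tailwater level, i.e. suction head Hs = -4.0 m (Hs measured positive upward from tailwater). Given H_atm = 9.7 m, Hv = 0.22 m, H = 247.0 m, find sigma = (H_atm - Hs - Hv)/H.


sigma = (9.7 - (-4.0) - 0.22) / 247.0 = 0.0546


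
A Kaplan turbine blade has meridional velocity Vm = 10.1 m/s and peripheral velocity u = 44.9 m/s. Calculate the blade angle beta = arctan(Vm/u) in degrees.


beta = arctan(10.1 / 44.9) = 12.6773 degrees


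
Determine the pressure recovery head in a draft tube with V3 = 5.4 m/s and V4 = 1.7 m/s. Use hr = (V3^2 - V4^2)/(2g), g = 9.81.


hr = (5.4^2 - 1.7^2) / (2*9.81) = 1.3389 m


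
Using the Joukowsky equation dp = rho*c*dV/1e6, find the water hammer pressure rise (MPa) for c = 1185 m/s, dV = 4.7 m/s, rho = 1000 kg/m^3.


dp = 1000 * 1185 * 4.7 / 1e6 = 5.5695 MPa


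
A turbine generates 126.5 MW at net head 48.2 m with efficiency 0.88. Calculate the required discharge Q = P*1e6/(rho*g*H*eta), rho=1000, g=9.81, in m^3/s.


Q = 126.5 * 1e6 / (1000 * 9.81 * 48.2 * 0.88) = 304.0128 m^3/s


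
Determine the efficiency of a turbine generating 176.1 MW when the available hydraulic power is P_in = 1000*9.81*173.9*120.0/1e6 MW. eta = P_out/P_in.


P_in = 1000 * 9.81 * 173.9 * 120.0 / 1e6 = 204.7151 MW
eta = 176.1 / 204.7151 = 0.8602


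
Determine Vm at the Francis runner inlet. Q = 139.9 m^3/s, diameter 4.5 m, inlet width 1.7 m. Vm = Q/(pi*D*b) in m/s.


Vm = 139.9 / (pi * 4.5 * 1.7) = 5.8211 m/s


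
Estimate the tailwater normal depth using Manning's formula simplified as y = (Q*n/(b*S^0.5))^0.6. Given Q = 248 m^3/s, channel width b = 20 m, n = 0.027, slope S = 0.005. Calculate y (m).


y = (248 * 0.027 / (20 * 0.005^0.5))^0.6 = 2.5420 m


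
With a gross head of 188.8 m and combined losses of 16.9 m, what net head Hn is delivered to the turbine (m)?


Hn = 188.8 - 16.9 = 171.9000 m


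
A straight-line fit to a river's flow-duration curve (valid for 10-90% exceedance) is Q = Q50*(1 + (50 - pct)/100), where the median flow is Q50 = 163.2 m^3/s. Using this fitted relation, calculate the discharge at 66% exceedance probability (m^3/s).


Q = 163.2 * (1 + (50 - 66)/100) = 137.0880 m^3/s


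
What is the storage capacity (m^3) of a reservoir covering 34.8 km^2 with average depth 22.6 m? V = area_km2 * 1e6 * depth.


V = 34.8 * 1e6 * 22.6 = 7.8648e+08 m^3


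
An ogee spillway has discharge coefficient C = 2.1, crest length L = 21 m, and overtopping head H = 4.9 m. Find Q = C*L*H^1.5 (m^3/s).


Q = 2.1 * 21 * 4.9^1.5 = 478.3356 m^3/s


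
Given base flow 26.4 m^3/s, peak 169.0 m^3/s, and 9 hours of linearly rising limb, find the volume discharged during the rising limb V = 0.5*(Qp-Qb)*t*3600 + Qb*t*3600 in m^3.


V = 0.5*(169.0 - 26.4)*9*3600 + 26.4*9*3600 = 3.1655e+06 m^3


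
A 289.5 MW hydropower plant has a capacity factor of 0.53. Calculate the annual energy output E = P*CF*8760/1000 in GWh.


E = 289.5 * 0.53 * 8760 / 1000 = 1344.0906 GWh


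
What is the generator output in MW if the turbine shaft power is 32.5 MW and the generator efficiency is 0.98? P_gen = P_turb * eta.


P_gen = 32.5 * 0.98 = 31.8500 MW


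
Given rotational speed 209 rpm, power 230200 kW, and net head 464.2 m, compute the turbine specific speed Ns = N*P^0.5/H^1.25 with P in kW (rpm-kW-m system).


Ns = 209 * 230200^0.5 / 464.2^1.25 = 46.5391


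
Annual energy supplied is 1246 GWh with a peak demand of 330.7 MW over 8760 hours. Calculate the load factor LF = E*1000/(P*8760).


LF = 1246 * 1000 / (330.7 * 8760) = 0.4301


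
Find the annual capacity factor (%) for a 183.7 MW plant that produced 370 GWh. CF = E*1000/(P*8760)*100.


CF = 370 * 1000 / (183.7 * 8760) * 100 = 22.9926 %


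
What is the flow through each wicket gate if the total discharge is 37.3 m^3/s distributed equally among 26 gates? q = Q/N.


q = 37.3 / 26 = 1.4346 m^3/s


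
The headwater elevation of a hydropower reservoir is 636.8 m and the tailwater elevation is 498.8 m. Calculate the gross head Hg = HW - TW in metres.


Hg = 636.8 - 498.8 = 138.0000 m


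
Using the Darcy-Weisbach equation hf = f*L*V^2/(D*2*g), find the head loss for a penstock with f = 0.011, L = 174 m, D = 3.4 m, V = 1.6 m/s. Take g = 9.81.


hf = 0.011 * 174 * 1.6^2 / (3.4 * 2 * 9.81) = 0.0735 m


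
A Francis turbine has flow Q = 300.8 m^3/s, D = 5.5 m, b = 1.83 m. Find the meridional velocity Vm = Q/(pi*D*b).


Vm = 300.8 / (pi * 5.5 * 1.83) = 9.5129 m/s


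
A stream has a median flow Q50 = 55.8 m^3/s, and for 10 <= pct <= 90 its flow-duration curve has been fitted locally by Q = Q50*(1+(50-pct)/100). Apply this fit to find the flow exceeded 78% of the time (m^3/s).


Q = 55.8 * (1 + (50 - 78)/100) = 40.1760 m^3/s


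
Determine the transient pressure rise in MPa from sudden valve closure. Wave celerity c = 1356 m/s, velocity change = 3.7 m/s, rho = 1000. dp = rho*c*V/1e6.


dp = 1000 * 1356 * 3.7 / 1e6 = 5.0172 MPa


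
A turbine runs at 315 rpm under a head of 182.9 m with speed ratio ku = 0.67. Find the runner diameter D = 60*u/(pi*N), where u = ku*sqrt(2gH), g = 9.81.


u = 0.67 * sqrt(2*9.81*182.9) = 40.1357 m/s
D = 60 * 40.1357 / (pi * 315) = 2.4334 m


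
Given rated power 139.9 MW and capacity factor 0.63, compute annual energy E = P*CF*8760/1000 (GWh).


E = 139.9 * 0.63 * 8760 / 1000 = 772.0801 GWh


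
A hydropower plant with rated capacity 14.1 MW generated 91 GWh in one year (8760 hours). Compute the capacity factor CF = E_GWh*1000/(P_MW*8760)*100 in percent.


CF = 91 * 1000 / (14.1 * 8760) * 100 = 73.6747 %


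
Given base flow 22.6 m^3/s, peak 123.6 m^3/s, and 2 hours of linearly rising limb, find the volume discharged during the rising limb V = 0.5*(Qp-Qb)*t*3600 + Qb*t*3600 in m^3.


V = 0.5*(123.6 - 22.6)*2*3600 + 22.6*2*3600 = 526320.0000 m^3


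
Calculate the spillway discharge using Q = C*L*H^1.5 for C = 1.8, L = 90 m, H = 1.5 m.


Q = 1.8 * 90 * 1.5^1.5 = 297.6130 m^3/s


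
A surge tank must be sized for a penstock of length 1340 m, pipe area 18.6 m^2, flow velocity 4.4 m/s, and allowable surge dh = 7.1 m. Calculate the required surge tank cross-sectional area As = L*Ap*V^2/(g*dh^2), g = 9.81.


As = 1340 * 18.6 * 4.4^2 / (9.81 * 7.1^2) = 975.7474 m^2


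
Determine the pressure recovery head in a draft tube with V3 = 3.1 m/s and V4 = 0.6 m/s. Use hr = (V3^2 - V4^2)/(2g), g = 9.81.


hr = (3.1^2 - 0.6^2) / (2*9.81) = 0.4715 m


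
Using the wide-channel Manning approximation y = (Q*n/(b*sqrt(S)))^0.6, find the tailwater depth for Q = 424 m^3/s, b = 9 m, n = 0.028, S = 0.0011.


y = (424 * 0.028 / (9 * 0.0011^0.5))^0.6 = 9.1149 m


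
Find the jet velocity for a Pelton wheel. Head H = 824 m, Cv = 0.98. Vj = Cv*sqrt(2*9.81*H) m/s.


Vj = 0.98 * sqrt(2*9.81*824) = 124.6061 m/s


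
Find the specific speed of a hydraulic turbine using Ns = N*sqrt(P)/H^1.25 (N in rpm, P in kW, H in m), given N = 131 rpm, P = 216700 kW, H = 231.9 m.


Ns = 131 * 216700^0.5 / 231.9^1.25 = 67.3868


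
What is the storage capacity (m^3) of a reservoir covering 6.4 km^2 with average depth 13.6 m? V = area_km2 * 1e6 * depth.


V = 6.4 * 1e6 * 13.6 = 8.7040e+07 m^3


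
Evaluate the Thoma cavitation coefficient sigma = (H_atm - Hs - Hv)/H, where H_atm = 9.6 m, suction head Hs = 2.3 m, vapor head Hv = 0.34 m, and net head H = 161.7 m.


sigma = (9.6 - 2.3 - 0.34) / 161.7 = 0.0430


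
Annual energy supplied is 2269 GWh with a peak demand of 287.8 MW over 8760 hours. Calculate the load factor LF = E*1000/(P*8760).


LF = 2269 * 1000 / (287.8 * 8760) = 0.9000


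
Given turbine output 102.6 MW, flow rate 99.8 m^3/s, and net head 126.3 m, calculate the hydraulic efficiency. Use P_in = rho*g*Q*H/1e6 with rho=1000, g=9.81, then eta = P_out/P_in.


P_in = 1000 * 9.81 * 99.8 * 126.3 / 1e6 = 123.6525 MW
eta = 102.6 / 123.6525 = 0.8297


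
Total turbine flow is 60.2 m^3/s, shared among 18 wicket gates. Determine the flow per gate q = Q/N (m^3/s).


q = 60.2 / 18 = 3.3444 m^3/s


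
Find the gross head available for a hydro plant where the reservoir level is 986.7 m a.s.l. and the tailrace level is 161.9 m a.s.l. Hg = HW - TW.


Hg = 986.7 - 161.9 = 824.8000 m


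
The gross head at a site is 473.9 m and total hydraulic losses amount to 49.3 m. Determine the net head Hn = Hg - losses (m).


Hn = 473.9 - 49.3 = 424.6000 m


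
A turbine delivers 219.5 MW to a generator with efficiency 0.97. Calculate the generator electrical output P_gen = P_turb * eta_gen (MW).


P_gen = 219.5 * 0.97 = 212.9150 MW


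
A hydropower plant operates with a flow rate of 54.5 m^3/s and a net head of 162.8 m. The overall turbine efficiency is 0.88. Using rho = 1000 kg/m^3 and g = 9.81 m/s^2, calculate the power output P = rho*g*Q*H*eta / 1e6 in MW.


P = 1000 * 9.81 * 54.5 * 162.8 * 0.88 / 1e6 = 76.5954 MW


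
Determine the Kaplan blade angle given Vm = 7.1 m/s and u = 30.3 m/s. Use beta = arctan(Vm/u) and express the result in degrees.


beta = arctan(7.1 / 30.3) = 13.1878 degrees


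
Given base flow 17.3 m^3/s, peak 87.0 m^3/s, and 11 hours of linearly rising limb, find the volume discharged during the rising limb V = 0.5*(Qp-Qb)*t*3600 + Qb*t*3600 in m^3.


V = 0.5*(87.0 - 17.3)*11*3600 + 17.3*11*3600 = 2.0651e+06 m^3


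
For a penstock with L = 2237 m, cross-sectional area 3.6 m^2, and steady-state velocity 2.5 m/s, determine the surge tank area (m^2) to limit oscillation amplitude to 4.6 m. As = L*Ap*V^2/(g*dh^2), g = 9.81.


As = 2237 * 3.6 * 2.5^2 / (9.81 * 4.6^2) = 242.4732 m^2


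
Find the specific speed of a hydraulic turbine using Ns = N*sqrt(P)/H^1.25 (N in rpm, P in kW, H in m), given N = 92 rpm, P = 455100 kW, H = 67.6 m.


Ns = 92 * 455100^0.5 / 67.6^1.25 = 320.1901


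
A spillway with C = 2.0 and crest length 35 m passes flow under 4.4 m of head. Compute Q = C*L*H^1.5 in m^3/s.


Q = 2.0 * 35 * 4.4^1.5 = 646.0663 m^3/s


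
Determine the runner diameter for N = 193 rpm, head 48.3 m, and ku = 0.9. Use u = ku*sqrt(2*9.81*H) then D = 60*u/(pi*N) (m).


u = 0.9 * sqrt(2*9.81*48.3) = 27.7055 m/s
D = 60 * 27.7055 / (pi * 193) = 2.7416 m


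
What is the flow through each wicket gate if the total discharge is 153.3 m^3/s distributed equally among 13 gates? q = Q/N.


q = 153.3 / 13 = 11.7923 m^3/s


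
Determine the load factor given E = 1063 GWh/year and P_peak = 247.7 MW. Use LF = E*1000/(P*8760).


LF = 1063 * 1000 / (247.7 * 8760) = 0.4899


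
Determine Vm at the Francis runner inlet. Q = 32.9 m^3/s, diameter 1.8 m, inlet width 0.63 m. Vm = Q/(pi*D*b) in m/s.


Vm = 32.9 / (pi * 1.8 * 0.63) = 9.2349 m/s


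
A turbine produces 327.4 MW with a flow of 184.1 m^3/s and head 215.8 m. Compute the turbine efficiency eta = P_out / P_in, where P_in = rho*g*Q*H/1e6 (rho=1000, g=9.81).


P_in = 1000 * 9.81 * 184.1 * 215.8 / 1e6 = 389.7393 MW
eta = 327.4 / 389.7393 = 0.8400


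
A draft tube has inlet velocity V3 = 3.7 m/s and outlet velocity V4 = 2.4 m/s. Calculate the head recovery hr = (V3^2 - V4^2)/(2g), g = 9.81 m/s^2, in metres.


hr = (3.7^2 - 2.4^2) / (2*9.81) = 0.4042 m


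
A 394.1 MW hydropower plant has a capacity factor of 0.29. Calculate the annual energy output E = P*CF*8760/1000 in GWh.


E = 394.1 * 0.29 * 8760 / 1000 = 1001.1716 GWh


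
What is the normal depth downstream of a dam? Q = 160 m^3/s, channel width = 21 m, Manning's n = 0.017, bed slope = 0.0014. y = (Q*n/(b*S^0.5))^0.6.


y = (160 * 0.017 / (21 * 0.0014^0.5))^0.6 = 2.1065 m


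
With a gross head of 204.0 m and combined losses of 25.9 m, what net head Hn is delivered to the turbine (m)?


Hn = 204.0 - 25.9 = 178.1000 m


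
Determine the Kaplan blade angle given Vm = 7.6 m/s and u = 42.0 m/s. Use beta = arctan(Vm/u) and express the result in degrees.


beta = arctan(7.6 / 42.0) = 10.2568 degrees


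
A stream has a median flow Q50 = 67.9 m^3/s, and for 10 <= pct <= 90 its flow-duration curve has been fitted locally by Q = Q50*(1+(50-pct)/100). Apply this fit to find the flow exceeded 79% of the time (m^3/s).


Q = 67.9 * (1 + (50 - 79)/100) = 48.2090 m^3/s


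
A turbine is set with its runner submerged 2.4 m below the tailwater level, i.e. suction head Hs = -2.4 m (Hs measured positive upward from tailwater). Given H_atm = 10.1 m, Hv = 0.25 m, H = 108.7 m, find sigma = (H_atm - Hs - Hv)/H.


sigma = (10.1 - (-2.4) - 0.25) / 108.7 = 0.1127


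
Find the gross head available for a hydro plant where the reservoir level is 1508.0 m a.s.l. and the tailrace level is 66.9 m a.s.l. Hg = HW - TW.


Hg = 1508.0 - 66.9 = 1441.1000 m


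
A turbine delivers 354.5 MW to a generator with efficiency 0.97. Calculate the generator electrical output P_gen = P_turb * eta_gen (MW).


P_gen = 354.5 * 0.97 = 343.8650 MW


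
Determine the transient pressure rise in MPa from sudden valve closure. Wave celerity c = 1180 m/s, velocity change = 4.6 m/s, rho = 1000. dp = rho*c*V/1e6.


dp = 1000 * 1180 * 4.6 / 1e6 = 5.4280 MPa


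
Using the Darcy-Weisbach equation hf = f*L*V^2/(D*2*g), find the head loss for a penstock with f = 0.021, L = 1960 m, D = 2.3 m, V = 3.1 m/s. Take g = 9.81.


hf = 0.021 * 1960 * 3.1^2 / (2.3 * 2 * 9.81) = 8.7654 m


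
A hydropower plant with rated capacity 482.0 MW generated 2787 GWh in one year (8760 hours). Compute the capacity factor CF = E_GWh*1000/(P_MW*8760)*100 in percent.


CF = 2787 * 1000 / (482.0 * 8760) * 100 = 66.0064 %


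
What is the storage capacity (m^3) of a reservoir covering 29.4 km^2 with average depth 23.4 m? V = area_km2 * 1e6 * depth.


V = 29.4 * 1e6 * 23.4 = 6.8796e+08 m^3


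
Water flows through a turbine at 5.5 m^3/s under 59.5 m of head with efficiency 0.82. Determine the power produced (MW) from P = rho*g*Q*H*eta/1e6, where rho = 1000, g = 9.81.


P = 1000 * 9.81 * 5.5 * 59.5 * 0.82 / 1e6 = 2.6325 MW


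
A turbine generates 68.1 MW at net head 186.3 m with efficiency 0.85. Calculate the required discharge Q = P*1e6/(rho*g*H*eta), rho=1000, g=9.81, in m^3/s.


Q = 68.1 * 1e6 / (1000 * 9.81 * 186.3 * 0.85) = 43.8376 m^3/s


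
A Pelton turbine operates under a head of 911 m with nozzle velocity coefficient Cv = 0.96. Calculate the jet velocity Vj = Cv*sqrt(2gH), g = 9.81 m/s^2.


Vj = 0.96 * sqrt(2*9.81*911) = 128.3453 m/s


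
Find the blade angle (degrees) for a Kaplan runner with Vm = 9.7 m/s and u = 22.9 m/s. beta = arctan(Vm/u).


beta = arctan(9.7 / 22.9) = 22.9566 degrees


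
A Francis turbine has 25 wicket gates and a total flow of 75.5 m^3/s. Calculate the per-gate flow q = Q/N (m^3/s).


q = 75.5 / 25 = 3.0200 m^3/s


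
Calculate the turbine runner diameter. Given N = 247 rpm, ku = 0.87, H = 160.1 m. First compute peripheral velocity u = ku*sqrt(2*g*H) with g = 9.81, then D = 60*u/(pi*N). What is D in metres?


u = 0.87 * sqrt(2*9.81*160.1) = 48.7601 m/s
D = 60 * 48.7601 / (pi * 247) = 3.7702 m


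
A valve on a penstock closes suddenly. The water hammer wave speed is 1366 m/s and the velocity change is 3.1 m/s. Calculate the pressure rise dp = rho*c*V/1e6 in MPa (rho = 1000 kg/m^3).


dp = 1000 * 1366 * 3.1 / 1e6 = 4.2346 MPa


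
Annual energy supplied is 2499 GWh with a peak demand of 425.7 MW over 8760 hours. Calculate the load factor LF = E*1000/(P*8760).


LF = 2499 * 1000 / (425.7 * 8760) = 0.6701


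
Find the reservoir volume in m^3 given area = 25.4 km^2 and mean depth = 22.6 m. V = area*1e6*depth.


V = 25.4 * 1e6 * 22.6 = 5.7404e+08 m^3


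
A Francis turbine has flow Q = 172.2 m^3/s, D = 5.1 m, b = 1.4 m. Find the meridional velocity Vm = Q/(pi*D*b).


Vm = 172.2 / (pi * 5.1 * 1.4) = 7.6769 m/s


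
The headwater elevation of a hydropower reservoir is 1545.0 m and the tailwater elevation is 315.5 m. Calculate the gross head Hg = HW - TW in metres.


Hg = 1545.0 - 315.5 = 1229.5000 m


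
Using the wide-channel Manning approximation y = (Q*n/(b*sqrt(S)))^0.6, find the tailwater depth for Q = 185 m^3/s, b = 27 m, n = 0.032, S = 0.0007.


y = (185 * 0.032 / (27 * 0.0007^0.5))^0.6 = 3.5567 m


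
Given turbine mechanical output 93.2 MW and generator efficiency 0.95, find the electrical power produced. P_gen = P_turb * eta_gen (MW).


P_gen = 93.2 * 0.95 = 88.5400 MW


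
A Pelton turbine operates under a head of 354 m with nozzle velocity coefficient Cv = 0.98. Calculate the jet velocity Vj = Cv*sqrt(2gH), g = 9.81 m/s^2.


Vj = 0.98 * sqrt(2*9.81*354) = 81.6728 m/s


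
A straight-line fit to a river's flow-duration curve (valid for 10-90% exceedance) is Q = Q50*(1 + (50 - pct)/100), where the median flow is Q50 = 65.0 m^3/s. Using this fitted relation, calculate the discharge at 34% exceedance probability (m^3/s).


Q = 65.0 * (1 + (50 - 34)/100) = 75.4000 m^3/s


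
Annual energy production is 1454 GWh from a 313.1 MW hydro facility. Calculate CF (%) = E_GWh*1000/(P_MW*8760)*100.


CF = 1454 * 1000 / (313.1 * 8760) * 100 = 53.0124 %


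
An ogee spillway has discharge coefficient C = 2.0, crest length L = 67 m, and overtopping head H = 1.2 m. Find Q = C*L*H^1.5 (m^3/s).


Q = 2.0 * 67 * 1.2^1.5 = 176.1476 m^3/s


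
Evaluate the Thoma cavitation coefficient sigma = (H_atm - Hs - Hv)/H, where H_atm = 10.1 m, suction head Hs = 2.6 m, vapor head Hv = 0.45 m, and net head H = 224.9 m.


sigma = (10.1 - 2.6 - 0.45) / 224.9 = 0.0313


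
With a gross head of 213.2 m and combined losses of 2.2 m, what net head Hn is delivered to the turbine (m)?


Hn = 213.2 - 2.2 = 211.0000 m


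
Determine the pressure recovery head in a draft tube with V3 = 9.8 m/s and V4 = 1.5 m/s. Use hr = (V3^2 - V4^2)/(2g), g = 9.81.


hr = (9.8^2 - 1.5^2) / (2*9.81) = 4.7803 m


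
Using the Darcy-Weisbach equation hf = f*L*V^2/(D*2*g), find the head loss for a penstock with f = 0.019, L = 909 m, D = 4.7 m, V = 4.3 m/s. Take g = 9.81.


hf = 0.019 * 909 * 4.3^2 / (4.7 * 2 * 9.81) = 3.4630 m


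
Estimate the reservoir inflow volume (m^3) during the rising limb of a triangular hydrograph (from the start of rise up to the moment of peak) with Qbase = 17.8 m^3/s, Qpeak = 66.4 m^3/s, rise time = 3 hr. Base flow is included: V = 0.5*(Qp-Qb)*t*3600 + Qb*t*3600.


V = 0.5*(66.4 - 17.8)*3*3600 + 17.8*3*3600 = 454680.0000 m^3


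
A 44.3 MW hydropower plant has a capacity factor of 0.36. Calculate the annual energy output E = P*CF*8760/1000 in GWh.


E = 44.3 * 0.36 * 8760 / 1000 = 139.7045 GWh


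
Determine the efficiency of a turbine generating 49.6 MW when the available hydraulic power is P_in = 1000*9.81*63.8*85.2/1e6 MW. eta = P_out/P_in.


P_in = 1000 * 9.81 * 63.8 * 85.2 / 1e6 = 53.3248 MW
eta = 49.6 / 53.3248 = 0.9301


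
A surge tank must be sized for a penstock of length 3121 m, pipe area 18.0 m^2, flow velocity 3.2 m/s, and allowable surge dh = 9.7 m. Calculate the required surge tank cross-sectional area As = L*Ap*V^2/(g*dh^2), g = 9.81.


As = 3121 * 18.0 * 3.2^2 / (9.81 * 9.7^2) = 623.2378 m^2


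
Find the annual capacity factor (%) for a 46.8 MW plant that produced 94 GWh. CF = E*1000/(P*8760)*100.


CF = 94 * 1000 / (46.8 * 8760) * 100 = 22.9286 %


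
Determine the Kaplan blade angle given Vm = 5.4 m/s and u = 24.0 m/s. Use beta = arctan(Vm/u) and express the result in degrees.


beta = arctan(5.4 / 24.0) = 12.6804 degrees


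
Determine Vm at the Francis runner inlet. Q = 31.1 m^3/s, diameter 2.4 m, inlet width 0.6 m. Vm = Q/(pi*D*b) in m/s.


Vm = 31.1 / (pi * 2.4 * 0.6) = 6.8746 m/s


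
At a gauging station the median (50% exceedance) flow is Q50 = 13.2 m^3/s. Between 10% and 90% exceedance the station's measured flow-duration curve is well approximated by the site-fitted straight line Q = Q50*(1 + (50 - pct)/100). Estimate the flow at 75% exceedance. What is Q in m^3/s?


Q = 13.2 * (1 + (50 - 75)/100) = 9.9000 m^3/s


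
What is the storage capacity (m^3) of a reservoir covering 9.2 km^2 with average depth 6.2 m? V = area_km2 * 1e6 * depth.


V = 9.2 * 1e6 * 6.2 = 5.7040e+07 m^3


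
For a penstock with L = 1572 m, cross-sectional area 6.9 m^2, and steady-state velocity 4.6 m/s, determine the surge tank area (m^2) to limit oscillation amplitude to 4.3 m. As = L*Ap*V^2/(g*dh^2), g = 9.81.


As = 1572 * 6.9 * 4.6^2 / (9.81 * 4.3^2) = 1265.3521 m^2


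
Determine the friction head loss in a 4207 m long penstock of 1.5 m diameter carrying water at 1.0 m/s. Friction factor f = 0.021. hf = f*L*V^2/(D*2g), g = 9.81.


hf = 0.021 * 4207 * 1.0^2 / (1.5 * 2 * 9.81) = 3.0019 m


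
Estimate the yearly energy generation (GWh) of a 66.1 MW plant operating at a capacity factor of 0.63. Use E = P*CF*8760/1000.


E = 66.1 * 0.63 * 8760 / 1000 = 364.7927 GWh


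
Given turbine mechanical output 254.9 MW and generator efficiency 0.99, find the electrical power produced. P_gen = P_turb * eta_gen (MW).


P_gen = 254.9 * 0.99 = 252.3510 MW


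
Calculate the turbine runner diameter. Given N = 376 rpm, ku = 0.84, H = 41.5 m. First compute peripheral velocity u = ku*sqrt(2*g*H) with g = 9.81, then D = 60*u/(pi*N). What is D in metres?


u = 0.84 * sqrt(2*9.81*41.5) = 23.9692 m/s
D = 60 * 23.9692 / (pi * 376) = 1.2175 m


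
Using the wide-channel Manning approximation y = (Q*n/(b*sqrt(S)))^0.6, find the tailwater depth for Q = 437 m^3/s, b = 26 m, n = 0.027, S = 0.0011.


y = (437 * 0.027 / (26 * 0.0011^0.5))^0.6 = 4.8051 m


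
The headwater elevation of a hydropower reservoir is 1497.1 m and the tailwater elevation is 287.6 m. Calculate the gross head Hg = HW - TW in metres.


Hg = 1497.1 - 287.6 = 1209.5000 m


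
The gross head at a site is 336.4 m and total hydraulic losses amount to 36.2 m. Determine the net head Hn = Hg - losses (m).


Hn = 336.4 - 36.2 = 300.2000 m


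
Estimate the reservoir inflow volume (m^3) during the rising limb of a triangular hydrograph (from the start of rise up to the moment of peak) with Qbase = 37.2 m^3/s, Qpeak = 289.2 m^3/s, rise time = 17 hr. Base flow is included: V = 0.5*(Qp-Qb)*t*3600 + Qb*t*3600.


V = 0.5*(289.2 - 37.2)*17*3600 + 37.2*17*3600 = 9.9878e+06 m^3


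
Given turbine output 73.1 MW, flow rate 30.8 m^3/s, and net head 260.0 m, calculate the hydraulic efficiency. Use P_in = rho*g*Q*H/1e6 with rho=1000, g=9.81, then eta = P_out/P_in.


P_in = 1000 * 9.81 * 30.8 * 260.0 / 1e6 = 78.5585 MW
eta = 73.1 / 78.5585 = 0.9305


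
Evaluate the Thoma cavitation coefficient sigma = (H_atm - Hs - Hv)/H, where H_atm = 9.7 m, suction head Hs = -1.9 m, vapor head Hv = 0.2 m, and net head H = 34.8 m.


sigma = (9.7 - (-1.9) - 0.2) / 34.8 = 0.3276


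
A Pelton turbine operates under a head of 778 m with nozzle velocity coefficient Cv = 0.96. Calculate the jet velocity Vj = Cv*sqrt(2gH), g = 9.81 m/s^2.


Vj = 0.96 * sqrt(2*9.81*778) = 118.6071 m/s


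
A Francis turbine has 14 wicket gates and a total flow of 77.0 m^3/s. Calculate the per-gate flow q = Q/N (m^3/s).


q = 77.0 / 14 = 5.5000 m^3/s


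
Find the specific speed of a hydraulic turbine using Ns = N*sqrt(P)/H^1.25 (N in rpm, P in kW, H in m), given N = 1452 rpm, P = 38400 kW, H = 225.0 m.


Ns = 1452 * 38400^0.5 / 225.0^1.25 = 326.5157


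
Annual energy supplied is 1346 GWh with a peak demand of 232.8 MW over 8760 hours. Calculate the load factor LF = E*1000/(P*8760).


LF = 1346 * 1000 / (232.8 * 8760) = 0.6600


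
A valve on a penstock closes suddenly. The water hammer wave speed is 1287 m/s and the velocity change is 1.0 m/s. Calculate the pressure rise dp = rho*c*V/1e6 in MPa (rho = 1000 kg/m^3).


dp = 1000 * 1287 * 1.0 / 1e6 = 1.2870 MPa


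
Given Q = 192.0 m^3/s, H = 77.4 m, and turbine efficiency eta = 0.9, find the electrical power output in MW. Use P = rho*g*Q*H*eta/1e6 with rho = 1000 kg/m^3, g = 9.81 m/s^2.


P = 1000 * 9.81 * 192.0 * 77.4 * 0.9 / 1e6 = 131.2060 MW


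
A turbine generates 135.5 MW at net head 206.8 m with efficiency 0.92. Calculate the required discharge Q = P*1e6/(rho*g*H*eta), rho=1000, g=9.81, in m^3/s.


Q = 135.5 * 1e6 / (1000 * 9.81 * 206.8 * 0.92) = 72.5992 m^3/s


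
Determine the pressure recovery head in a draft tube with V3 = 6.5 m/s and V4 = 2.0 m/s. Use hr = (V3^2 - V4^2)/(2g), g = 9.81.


hr = (6.5^2 - 2.0^2) / (2*9.81) = 1.9495 m


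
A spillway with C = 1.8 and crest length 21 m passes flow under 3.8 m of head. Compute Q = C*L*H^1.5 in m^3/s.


Q = 1.8 * 21 * 3.8^1.5 = 280.0059 m^3/s


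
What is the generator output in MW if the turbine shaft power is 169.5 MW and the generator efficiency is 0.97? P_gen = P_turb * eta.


P_gen = 169.5 * 0.97 = 164.4150 MW


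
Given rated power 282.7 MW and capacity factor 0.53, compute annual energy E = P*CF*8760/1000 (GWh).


E = 282.7 * 0.53 * 8760 / 1000 = 1312.5196 GWh


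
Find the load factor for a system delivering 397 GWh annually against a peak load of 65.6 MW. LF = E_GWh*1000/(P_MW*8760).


LF = 397 * 1000 / (65.6 * 8760) = 0.6908


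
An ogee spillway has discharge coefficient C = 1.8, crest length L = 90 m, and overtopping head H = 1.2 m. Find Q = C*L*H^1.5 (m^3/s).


Q = 1.8 * 90 * 1.2^1.5 = 212.9545 m^3/s


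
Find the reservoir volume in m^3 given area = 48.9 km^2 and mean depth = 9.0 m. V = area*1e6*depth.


V = 48.9 * 1e6 * 9.0 = 4.4010e+08 m^3


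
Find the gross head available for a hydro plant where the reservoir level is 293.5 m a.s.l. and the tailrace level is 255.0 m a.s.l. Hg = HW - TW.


Hg = 293.5 - 255.0 = 38.5000 m


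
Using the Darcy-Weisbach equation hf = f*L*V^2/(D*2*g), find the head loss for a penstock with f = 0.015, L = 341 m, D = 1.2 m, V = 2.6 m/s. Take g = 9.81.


hf = 0.015 * 341 * 2.6^2 / (1.2 * 2 * 9.81) = 1.4686 m


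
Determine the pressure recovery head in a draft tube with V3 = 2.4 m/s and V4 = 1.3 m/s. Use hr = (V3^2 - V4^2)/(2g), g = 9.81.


hr = (2.4^2 - 1.3^2) / (2*9.81) = 0.2074 m


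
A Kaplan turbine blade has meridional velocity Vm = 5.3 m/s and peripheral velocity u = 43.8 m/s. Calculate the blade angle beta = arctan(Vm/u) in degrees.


beta = arctan(5.3 / 43.8) = 6.8995 degrees


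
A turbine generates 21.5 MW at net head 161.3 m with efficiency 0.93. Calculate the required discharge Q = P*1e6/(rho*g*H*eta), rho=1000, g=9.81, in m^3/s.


Q = 21.5 * 1e6 / (1000 * 9.81 * 161.3 * 0.93) = 14.6101 m^3/s


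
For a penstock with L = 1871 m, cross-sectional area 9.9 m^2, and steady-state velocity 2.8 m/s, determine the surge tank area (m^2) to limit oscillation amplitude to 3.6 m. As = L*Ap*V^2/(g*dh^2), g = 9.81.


As = 1871 * 9.9 * 2.8^2 / (9.81 * 3.6^2) = 1142.2234 m^2


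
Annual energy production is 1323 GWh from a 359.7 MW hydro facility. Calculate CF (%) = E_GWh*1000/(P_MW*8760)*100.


CF = 1323 * 1000 / (359.7 * 8760) * 100 = 41.9870 %


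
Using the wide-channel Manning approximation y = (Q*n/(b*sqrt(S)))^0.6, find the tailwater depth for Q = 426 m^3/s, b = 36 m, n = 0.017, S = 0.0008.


y = (426 * 0.017 / (36 * 0.0008^0.5))^0.6 = 3.2449 m


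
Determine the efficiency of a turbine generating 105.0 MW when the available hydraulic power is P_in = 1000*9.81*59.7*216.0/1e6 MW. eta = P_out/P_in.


P_in = 1000 * 9.81 * 59.7 * 216.0 / 1e6 = 126.5019 MW
eta = 105.0 / 126.5019 = 0.8300


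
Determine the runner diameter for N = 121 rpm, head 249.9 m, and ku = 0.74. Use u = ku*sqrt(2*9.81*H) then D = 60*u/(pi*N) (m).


u = 0.74 * sqrt(2*9.81*249.9) = 51.8161 m/s
D = 60 * 51.8161 / (pi * 121) = 8.1786 m


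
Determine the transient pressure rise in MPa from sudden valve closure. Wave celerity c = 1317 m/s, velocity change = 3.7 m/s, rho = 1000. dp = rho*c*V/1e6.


dp = 1000 * 1317 * 3.7 / 1e6 = 4.8729 MPa


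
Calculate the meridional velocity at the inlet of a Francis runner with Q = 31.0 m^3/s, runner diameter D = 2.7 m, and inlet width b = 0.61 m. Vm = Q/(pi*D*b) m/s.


Vm = 31.0 / (pi * 2.7 * 0.61) = 5.9913 m/s


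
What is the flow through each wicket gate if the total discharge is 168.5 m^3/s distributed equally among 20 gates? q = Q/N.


q = 168.5 / 20 = 8.4250 m^3/s


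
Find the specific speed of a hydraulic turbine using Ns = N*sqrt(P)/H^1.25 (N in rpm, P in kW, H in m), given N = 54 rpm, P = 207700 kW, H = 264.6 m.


Ns = 54 * 207700^0.5 / 264.6^1.25 = 23.0608


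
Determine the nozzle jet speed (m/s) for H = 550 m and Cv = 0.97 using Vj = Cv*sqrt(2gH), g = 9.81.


Vj = 0.97 * sqrt(2*9.81*550) = 100.7633 m/s


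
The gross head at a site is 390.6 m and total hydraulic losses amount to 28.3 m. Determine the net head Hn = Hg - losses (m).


Hn = 390.6 - 28.3 = 362.3000 m


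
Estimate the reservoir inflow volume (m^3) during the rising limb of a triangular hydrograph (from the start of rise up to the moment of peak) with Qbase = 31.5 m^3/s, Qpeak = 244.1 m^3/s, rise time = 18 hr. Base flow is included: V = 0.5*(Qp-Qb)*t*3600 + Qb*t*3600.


V = 0.5*(244.1 - 31.5)*18*3600 + 31.5*18*3600 = 8.9294e+06 m^3


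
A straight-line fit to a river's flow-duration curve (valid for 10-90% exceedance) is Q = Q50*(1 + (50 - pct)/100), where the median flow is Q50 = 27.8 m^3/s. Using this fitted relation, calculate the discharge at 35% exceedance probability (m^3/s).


Q = 27.8 * (1 + (50 - 35)/100) = 31.9700 m^3/s


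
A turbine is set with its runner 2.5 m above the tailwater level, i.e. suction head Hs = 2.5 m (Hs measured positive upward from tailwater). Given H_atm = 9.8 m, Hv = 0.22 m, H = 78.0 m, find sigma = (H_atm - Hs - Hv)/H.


sigma = (9.8 - 2.5 - 0.22) / 78.0 = 0.0908


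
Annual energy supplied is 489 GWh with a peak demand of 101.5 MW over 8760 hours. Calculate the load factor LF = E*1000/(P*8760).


LF = 489 * 1000 / (101.5 * 8760) = 0.5500


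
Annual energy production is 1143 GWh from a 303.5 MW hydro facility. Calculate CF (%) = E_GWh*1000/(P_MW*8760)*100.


CF = 1143 * 1000 / (303.5 * 8760) * 100 = 42.9916 %


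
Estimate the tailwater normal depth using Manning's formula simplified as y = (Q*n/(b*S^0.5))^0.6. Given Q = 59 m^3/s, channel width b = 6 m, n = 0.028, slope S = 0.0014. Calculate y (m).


y = (59 * 0.028 / (6 * 0.0014^0.5))^0.6 = 3.3119 m


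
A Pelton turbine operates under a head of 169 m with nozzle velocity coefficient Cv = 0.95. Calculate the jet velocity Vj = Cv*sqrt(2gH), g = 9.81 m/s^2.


Vj = 0.95 * sqrt(2*9.81*169) = 54.7037 m/s


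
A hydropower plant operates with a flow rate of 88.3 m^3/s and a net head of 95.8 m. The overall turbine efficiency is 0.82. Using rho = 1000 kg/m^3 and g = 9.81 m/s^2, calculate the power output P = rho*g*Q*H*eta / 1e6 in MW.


P = 1000 * 9.81 * 88.3 * 95.8 * 0.82 / 1e6 = 68.0470 MW


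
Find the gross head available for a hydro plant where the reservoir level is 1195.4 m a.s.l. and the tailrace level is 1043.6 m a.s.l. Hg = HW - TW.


Hg = 1195.4 - 1043.6 = 151.8000 m


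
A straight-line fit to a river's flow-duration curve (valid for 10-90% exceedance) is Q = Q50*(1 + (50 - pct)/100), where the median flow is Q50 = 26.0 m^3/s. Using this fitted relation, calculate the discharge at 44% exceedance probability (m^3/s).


Q = 26.0 * (1 + (50 - 44)/100) = 27.5600 m^3/s


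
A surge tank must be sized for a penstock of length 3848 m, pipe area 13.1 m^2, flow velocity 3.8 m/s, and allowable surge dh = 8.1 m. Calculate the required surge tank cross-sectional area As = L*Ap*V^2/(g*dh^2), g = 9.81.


As = 3848 * 13.1 * 3.8^2 / (9.81 * 8.1^2) = 1130.9268 m^2


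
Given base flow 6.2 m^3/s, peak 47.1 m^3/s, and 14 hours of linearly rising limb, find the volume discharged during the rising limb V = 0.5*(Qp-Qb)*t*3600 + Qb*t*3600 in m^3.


V = 0.5*(47.1 - 6.2)*14*3600 + 6.2*14*3600 = 1.3432e+06 m^3


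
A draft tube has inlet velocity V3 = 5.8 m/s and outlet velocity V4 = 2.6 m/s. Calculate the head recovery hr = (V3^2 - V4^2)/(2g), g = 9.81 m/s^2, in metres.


hr = (5.8^2 - 2.6^2) / (2*9.81) = 1.3700 m


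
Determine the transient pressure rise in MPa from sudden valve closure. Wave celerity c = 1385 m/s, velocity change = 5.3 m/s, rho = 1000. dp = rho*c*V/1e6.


dp = 1000 * 1385 * 5.3 / 1e6 = 7.3405 MPa


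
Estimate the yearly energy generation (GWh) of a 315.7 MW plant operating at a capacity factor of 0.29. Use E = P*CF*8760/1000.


E = 315.7 * 0.29 * 8760 / 1000 = 802.0043 GWh


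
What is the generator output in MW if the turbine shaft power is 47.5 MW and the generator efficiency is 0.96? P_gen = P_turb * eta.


P_gen = 47.5 * 0.96 = 45.6000 MW


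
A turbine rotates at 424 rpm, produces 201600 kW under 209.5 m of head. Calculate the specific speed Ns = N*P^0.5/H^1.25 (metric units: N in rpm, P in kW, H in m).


Ns = 424 * 201600^0.5 / 209.5^1.25 = 238.8532


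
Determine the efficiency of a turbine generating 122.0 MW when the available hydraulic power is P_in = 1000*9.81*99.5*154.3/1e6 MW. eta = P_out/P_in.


P_in = 1000 * 9.81 * 99.5 * 154.3 / 1e6 = 150.6115 MW
eta = 122.0 / 150.6115 = 0.8100


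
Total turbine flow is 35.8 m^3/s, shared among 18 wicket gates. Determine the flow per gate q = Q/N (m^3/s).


q = 35.8 / 18 = 1.9889 m^3/s


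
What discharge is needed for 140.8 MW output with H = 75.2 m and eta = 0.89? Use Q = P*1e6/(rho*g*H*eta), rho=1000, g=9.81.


Q = 140.8 * 1e6 / (1000 * 9.81 * 75.2 * 0.89) = 214.4499 m^3/s


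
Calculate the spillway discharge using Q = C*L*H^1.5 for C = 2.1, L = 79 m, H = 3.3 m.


Q = 2.1 * 79 * 3.3^1.5 = 994.5286 m^3/s


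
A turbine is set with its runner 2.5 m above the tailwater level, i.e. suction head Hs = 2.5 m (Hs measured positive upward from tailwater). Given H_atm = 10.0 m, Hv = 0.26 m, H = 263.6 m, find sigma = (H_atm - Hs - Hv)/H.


sigma = (10.0 - 2.5 - 0.26) / 263.6 = 0.0275


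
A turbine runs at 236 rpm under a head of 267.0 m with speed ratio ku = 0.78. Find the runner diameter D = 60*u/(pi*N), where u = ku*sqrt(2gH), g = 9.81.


u = 0.78 * sqrt(2*9.81*267.0) = 56.4547 m/s
D = 60 * 56.4547 / (pi * 236) = 4.5687 m


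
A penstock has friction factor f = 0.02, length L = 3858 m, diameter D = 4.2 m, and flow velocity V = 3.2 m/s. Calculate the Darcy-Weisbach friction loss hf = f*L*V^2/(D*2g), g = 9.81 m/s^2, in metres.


hf = 0.02 * 3858 * 3.2^2 / (4.2 * 2 * 9.81) = 9.5884 m


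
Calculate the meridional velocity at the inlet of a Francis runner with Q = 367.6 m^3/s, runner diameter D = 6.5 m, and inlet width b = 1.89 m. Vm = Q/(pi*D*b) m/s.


Vm = 367.6 / (pi * 6.5 * 1.89) = 9.5247 m/s


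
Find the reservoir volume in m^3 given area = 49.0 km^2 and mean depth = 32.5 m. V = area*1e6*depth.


V = 49.0 * 1e6 * 32.5 = 1.5925e+09 m^3


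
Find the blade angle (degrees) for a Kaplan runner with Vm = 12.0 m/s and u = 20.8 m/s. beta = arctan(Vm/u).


beta = arctan(12.0 / 20.8) = 29.9816 degrees


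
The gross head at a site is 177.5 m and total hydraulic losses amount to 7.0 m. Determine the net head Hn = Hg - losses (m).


Hn = 177.5 - 7.0 = 170.5000 m


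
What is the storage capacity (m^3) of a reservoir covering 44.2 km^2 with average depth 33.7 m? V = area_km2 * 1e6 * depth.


V = 44.2 * 1e6 * 33.7 = 1.4895e+09 m^3


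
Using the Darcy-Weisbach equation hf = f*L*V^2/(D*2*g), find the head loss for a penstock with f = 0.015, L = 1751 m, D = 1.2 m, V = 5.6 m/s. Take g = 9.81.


hf = 0.015 * 1751 * 5.6^2 / (1.2 * 2 * 9.81) = 34.9843 m


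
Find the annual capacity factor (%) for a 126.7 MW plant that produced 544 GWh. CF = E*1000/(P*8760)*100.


CF = 544 * 1000 / (126.7 * 8760) * 100 = 49.0138 %


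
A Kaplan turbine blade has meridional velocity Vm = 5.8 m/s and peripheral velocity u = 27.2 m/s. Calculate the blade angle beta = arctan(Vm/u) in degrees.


beta = arctan(5.8 / 27.2) = 12.0372 degrees


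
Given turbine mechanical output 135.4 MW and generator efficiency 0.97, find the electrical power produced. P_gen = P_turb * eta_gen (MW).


P_gen = 135.4 * 0.97 = 131.3380 MW


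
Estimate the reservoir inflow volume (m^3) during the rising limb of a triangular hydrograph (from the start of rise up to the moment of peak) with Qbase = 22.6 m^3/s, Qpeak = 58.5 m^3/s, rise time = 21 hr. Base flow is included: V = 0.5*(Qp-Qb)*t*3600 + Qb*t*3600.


V = 0.5*(58.5 - 22.6)*21*3600 + 22.6*21*3600 = 3.0656e+06 m^3


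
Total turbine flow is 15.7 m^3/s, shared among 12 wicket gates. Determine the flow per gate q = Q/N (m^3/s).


q = 15.7 / 12 = 1.3083 m^3/s


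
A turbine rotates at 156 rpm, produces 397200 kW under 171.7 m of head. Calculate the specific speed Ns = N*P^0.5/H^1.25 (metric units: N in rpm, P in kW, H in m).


Ns = 156 * 397200^0.5 / 171.7^1.25 = 158.1854


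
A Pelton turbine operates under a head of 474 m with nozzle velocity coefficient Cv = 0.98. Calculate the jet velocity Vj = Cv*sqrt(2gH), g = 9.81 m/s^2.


Vj = 0.98 * sqrt(2*9.81*474) = 94.5072 m/s


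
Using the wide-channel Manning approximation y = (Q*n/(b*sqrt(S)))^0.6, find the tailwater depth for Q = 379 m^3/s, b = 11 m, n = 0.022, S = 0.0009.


y = (379 * 0.022 / (11 * 0.0009^0.5))^0.6 = 6.9427 m


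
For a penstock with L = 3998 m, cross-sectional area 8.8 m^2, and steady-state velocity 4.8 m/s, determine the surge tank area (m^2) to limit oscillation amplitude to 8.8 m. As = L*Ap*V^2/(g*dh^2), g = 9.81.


As = 3998 * 8.8 * 4.8^2 / (9.81 * 8.8^2) = 1067.0225 m^2


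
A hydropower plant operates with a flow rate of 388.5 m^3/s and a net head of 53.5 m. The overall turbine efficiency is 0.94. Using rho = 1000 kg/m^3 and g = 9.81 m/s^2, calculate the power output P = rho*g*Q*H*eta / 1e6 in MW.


P = 1000 * 9.81 * 388.5 * 53.5 * 0.94 / 1e6 = 191.6645 MW


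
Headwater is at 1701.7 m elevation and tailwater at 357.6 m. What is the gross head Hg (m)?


Hg = 1701.7 - 357.6 = 1344.1000 m


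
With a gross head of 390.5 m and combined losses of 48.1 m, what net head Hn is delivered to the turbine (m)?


Hn = 390.5 - 48.1 = 342.4000 m


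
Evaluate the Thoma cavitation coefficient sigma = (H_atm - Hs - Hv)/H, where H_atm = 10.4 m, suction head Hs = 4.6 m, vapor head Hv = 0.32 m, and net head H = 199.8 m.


sigma = (10.4 - 4.6 - 0.32) / 199.8 = 0.0274


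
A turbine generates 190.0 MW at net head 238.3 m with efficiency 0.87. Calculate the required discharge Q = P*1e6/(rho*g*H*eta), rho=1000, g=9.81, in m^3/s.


Q = 190.0 * 1e6 / (1000 * 9.81 * 238.3 * 0.87) = 93.4203 m^3/s


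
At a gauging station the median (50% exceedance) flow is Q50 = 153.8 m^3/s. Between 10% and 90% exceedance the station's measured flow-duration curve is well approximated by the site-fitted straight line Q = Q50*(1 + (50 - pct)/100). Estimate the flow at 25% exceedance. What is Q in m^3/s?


Q = 153.8 * (1 + (50 - 25)/100) = 192.2500 m^3/s


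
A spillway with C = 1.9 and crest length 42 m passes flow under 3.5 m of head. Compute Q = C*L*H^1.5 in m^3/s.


Q = 1.9 * 42 * 3.5^1.5 = 522.5225 m^3/s


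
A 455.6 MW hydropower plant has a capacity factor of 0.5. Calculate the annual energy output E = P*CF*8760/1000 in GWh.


E = 455.6 * 0.5 * 8760 / 1000 = 1995.5280 GWh


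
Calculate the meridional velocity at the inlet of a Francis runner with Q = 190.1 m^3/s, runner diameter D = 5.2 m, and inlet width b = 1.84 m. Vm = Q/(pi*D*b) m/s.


Vm = 190.1 / (pi * 5.2 * 1.84) = 6.3243 m/s
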